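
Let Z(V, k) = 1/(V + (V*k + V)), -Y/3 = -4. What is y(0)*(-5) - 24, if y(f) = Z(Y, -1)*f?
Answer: -24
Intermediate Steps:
Y = 12 (Y = -3*(-4) = 12)
Z(V, k) = 1/(2*V + V*k) (Z(V, k) = 1/(V + (V + V*k)) = 1/(2*V + V*k))
y(f) = f/12 (y(f) = (1/(12*(2 - 1)))*f = ((1/12)/1)*f = ((1/12)*1)*f = f/12)
y(0)*(-5) - 24 = ((1/12)*0)*(-5) - 24 = 0*(-5) - 24 = 0 - 24 = -24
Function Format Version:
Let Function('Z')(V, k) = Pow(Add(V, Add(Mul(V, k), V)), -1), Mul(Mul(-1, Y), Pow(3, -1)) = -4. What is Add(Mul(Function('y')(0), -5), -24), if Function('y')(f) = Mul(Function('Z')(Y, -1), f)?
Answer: -24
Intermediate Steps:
Y = 12 (Y = Mul(-3, -4) = 12)
Function('Z')(V, k) = Pow(Add(Mul(2, V), Mul(V, k)), -1) (Function('Z')(V, k) = Pow(Add(V, Add(V, Mul(V, k))), -1) = Pow(Add(Mul(2, V), Mul(V, k)), -1))
Function('y')(f) = Mul(Rational(1, 12), f) (Function('y')(f) = Mul(Mul(Pow(12, -1), Pow(Add(2, -1), -1)), f) = Mul(Mul(Rational(1, 12), Pow(1, -1)), f) = Mul(Mul(Rational(1, 12), 1), f) = Mul(Rational(1, 12), f))
Add(Mul(Function('y')(0), -5), -24) = Add(Mul(Mul(Rational(1, 12), 0), -5), -24) = Add(Mul(0, -5), -24) = Add(0, -24) = -24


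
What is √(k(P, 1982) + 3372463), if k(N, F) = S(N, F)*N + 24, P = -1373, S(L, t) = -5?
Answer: 2*√844838 ≈ 1838.3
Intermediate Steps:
k(N, F) = 24 - 5*N (k(N, F) = -5*N + 24 = 24 - 5*N)
√(k(P, 1982) + 3372463) = √((24 - 5*(-1373)) + 3372463) = √((24 + 6865) + 3372463) = √(6889 + 3372463) = √3379352 = 2*√844838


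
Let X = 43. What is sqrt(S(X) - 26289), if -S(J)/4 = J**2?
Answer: I*sqrt(33685) ≈ 183.53*I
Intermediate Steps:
S(J) = -4*J**2
sqrt(S(X) - 26289) = sqrt(-4*43**2 - 26289) = sqrt(-4*1849 - 26289) = sqrt(-7396 - 26289) = sqrt(-33685) = I*sqrt(33685)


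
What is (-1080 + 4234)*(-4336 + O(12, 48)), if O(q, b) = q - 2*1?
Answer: -13644204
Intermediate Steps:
O(q, b) = -2 + q (O(q, b) = q - 2 = -2 + q)
(-1080 + 4234)*(-4336 + O(12, 48)) = (-1080 + 4234)*(-4336 + (-2 + 12)) = 3154*(-4336 + 10) = 3154*(-4326) = -13644204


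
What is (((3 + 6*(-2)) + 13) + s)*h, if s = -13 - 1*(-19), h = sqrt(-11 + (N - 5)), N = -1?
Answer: 10*I*sqrt(17) ≈ 41.231*I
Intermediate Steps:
h = I*sqrt(17) (h = sqrt(-11 + (-1 - 5)) = sqrt(-11 - 6) = sqrt(-17) = I*sqrt(17) ≈ 4.1231*I)
s = 6 (s = -13 + 19 = 6)
(((3 + 6*(-2)) + 13) + s)*h = (((3 + 6*(-2)) + 13) + 6)*(I*sqrt(17)) = (((3 - 12) + 13) + 6)*(I*sqrt(17)) = ((-9 + 13) + 6)*(I*sqrt(17)) = (4 + 6)*(I*sqrt(17)) = 10*(I*sqrt(17)) = 10*I*sqrt(17)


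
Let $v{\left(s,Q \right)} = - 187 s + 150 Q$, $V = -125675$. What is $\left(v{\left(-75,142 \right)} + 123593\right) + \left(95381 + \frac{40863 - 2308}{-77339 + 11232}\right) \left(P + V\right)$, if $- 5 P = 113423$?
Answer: $- \frac{4677216202074046}{330535} \approx -1.415 \cdot 10^{10}$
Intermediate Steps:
$P = - \frac{113423}{5}$ ($P = \left(- \frac{1}{5}\right) 113423 = - \frac{113423}{5} \approx -22685.0$)
$\left(v{\left(-75,142 \right)} + 123593\right) + \left(95381 + \frac{40863 - 2308}{-77339 + 11232}\right) \left(P + V\right) = \left(\left(\left(-187\right) \left(-75\right) + 150 \cdot 142\right) + 123593\right) + \left(95381 + \frac{40863 - 2308}{-77339 + 11232}\right) \left(- \frac{113423}{5} - 125675\right) = \left(\left(14025 + 21300\right) + 123593\right) + \left(95381 + \frac{38555}{-66107}\right) \left(- \frac{741798}{5}\right) = \left(35325 + 123593\right) + \left(95381 + 38555 \left(- \frac{1}{66107}\right)\right) \left(- \frac{741798}{5}\right) = 158918 + \left(95381 - \frac{38555}{66107}\right) \left(- \frac{741798}{5}\right) = 158918 + \frac{6305313212}{66107} \left(- \frac{741798}{5}\right) = 158918 - \frac{4677268730035176}{330535} = - \frac{4677216202074046}{330535}$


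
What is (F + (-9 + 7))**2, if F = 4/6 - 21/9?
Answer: 121/9 ≈ 13.444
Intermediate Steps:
F = -5/3 (F = 4*(1/6) - 21*1/9 = 2/3 - 7/3 = -5/3 ≈ -1.6667)
(F + (-9 + 7))**2 = (-5/3 + (-9 + 7))**2 = (-5/3 - 2)**2 = (-11/3)**2 = 121/9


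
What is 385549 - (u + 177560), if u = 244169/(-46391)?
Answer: 9649061868/46391 ≈ 2.0799e+5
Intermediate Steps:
u = -244169/46391 (u = 244169*(-1/46391) = -244169/46391 ≈ -5.2633)
385549 - (u + 177560) = 385549 - (-244169/46391 + 177560) = 385549 - 1*8236941791/46391 = 385549 - 8236941791/46391 = 9649061868/46391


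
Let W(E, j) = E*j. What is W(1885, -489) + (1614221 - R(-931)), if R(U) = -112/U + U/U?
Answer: 92096499/133 ≈ 6.9246e+5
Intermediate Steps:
R(U) = 1 - 112/U (R(U) = -112/U + 1 = 1 - 112/U)
W(1885, -489) + (1614221 - R(-931)) = 1885*(-489) + (1614221 - (-112 - 931)/(-931)) = -921765 + (1614221 - (-1)*(-1043)/931) = -921765 + (1614221 - 1*149/133) = -921765 + (1614221 - 149/133) = -921765 + 214691244/133 = 92096499/133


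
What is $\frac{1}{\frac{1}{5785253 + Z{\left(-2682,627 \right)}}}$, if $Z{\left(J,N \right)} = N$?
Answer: $5785880$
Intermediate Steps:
$\frac{1}{\frac{1}{5785253 + Z{\left(-2682,627 \right)}}} = \frac{1}{\frac{1}{5785253 + 627}} = \frac{1}{\frac{1}{5785880}} = 5785880$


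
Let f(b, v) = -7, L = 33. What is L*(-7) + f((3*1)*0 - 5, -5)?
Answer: -238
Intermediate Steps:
L*(-7) + f((3*1)*0 - 5, -5) = 33*(-7) - 7 = -231 - 7 = -238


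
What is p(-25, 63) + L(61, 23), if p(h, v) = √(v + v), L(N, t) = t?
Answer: 23 + 3*√14 ≈ 34.225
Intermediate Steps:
p(h, v) = √2*√v (p(h, v) = √(2*v) = √2*√v)
p(-25, 63) + L(61, 23) = √2*√63 + 23 = √2*(3*√7) + 23 = 3*√14 + 23 = 23 + 3*√14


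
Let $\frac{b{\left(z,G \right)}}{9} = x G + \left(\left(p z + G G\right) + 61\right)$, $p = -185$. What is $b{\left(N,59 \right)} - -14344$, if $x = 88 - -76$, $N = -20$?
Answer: $166606$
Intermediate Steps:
$x = 164$ ($x = 88 + 76 = 164$)
$b{\left(z,G \right)} = 549 - 1665 z + 9 G^{2} + 1476 G$ ($b{\left(z,G \right)} = 9 \left(164 G + \left(\left(- 185 z + G G\right) + 61\right)\right) = 9 \left(164 G + \left(\left(- 185 z + G^{2}\right) + 61\right)\right) = 9 \left(164 G + \left(\left(G^{2} - 185 z\right) + 61\right)\right) = 9 \left(164 G + \left(61 + G^{2} - 185 z\right)\right) = 9 \left(61 + G^{2} - 185 z + 164 G\right) = 549 - 1665 z + 9 G^{2} + 1476 G$)
$b{\left(N,59 \right)} - -14344 = \left(549 - -33300 + 9 \cdot 59^{2} + 1476 \cdot 59\right) - -14344 = \left(549 + 33300 + 9 \cdot 3481 + 87084\right) + 14344 = \left(549 + 33300 + 31329 + 87084\right) + 14344 = 152262 + 14344 = 166606$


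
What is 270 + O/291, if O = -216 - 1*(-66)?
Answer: 26140/97 ≈ 269.48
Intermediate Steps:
O = -150 (O = -216 + 66 = -150)
270 + O/291 = 270 - 150/291 = 270 - 150*1/291 = 270 - 50/97 = 26140/97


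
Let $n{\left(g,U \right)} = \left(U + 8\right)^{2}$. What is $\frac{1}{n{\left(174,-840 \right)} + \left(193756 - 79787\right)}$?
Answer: $\frac{1}{806193} \approx 1.2404 \cdot 10^{-6}$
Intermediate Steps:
$n{\left(g,U \right)} = \left(8 + U\right)^{2}$
$\frac{1}{n{\left(174,-840 \right)} + \left(193756 - 79787\right)} = \frac{1}{\left(8 - 840\right)^{2} + \left(193756 - 79787\right)} = \frac{1}{\left(-832\right)^{2} + 113969} = \frac{1}{692224 + 113969} = \frac{1}{806193}$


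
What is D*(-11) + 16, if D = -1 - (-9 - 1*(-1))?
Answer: -61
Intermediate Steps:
D = 7 (D = -1 - (-9 + 1) = -1 - 1*(-8) = -1 + 8 = 7)
D*(-11) + 16 = 7*(-11) + 16 = -77 + 16 = -61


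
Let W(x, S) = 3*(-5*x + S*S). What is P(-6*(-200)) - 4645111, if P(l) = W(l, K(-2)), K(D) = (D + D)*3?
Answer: -4662679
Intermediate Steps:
K(D) = 6*D (K(D) = (2*D)*3 = 6*D)
W(x, S) = -15*x + 3*S² (W(x, S) = 3*(-5*x + S²) = 3*(S² - 5*x) = -15*x + 3*S²)
P(l) = 432 - 15*l (P(l) = -15*l + 3*(6*(-2))² = -15*l + 3*(-12)² = -15*l + 3*144 = -15*l + 432 = 432 - 15*l)
P(-6*(-200)) - 4645111 = (432 - (-90)*(-200)) - 4645111 = (432 - 15*1200) - 4645111 = (432 - 18000) - 4645111 = -17568 - 4645111 = -4662679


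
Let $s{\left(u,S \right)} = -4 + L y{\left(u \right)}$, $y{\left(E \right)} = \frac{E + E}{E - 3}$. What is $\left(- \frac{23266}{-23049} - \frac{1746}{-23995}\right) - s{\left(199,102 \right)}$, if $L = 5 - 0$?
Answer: $- \frac{274841535313}{54199953990} \approx -5.0709$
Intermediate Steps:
$y{\left(E \right)} = \frac{2 E}{-3 + E}$
$L = 5$ ($L = 5 + 0 = 5$)
$s{\left(u,S \right)} = -4 + \frac{10 u}{-3 + u}$ ($s{\left(u,S \right)} = -4 + 5 \frac{2 u}{-3 + u} = -4 + \frac{10 u}{-3 + u}$)
$\left(- \frac{23266}{-23049} - \frac{1746}{-23995}\right) - s{\left(199,102 \right)} = \left(- \frac{23266}{-23049} - \frac{1746}{-23995}\right) - \frac{6 \left(2 + 199\right)}{-3 + 199} = \left(\left(-23266\right) \left(- \frac{1}{23049}\right) - - \frac{1746}{23995}\right) - 6 \cdot \frac{1}{196} \cdot 201 = \left(\frac{23266}{23049} + \frac{1746}{23995}\right) - 6 \cdot \frac{1}{196} \cdot 201 = \frac{598511224}{553060755} - \frac{603}{98} = - \frac{274841535313}{54199953990}$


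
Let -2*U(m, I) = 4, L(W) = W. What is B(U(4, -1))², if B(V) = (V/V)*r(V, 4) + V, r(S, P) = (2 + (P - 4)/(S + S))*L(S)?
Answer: 36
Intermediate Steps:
U(m, I) = -2 (U(m, I) = -½*4 = -2)
r(S, P) = S*(2 + (-4 + P)/(2*S)) (r(S, P) = (2 + (P - 4)/(S + S))*S = (2 + (-4 + P)/((2*S)))*S = (2 + (-4 + P)*(1/(2*S)))*S = (2 + (-4 + P)/(2*S))*S = S*(2 + (-4 + P)/(2*S)))
B(V) = 3*V (B(V) = (V/V)*(-2 + (½)*4 + 2*V) + V = 1*(-2 + 2 + 2*V) + V = 1*(2*V) + V = 2*V + V = 3*V)
B(U(4, -1))² = (3*(-2))² = (-6)² = 36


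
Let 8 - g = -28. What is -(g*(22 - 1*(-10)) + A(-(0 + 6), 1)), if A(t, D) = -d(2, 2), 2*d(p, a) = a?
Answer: -1151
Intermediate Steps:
d(p, a) = a/2
A(t, D) = -1 (A(t, D) = -2/2 = -1*1 = -1)
g = 36 (g = 8 - 1*(-28) = 8 + 28 = 36)
-(g*(22 - 1*(-10)) + A(-(0 + 6), 1)) = -(36*(22 - 1*(-10)) - 1) = -(36*(22 + 10) - 1) = -(36*32 - 1) = -(1152 - 1) = -1*1151 = -1151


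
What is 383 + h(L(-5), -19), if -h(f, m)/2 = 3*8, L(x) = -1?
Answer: 335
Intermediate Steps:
h(f, m) = -48 (h(f, m) = -6*8 = -2*24 = -48)
383 + h(L(-5), -19) = 383 - 48 = 335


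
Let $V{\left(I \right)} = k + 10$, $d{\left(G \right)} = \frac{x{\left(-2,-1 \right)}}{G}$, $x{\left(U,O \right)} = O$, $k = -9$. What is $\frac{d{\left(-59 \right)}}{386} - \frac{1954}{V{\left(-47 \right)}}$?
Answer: $- \frac{44500395}{22774} \approx -1954.0$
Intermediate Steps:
$d{\left(G \right)} = - \frac{1}{G}$
$V{\left(I \right)} = 1$ ($V{\left(I \right)} = -9 + 10 = 1$)
$\frac{d{\left(-59 \right)}}{386} - \frac{1954}{V{\left(-47 \right)}} = \frac{\left(-1\right) \frac{1}{-59}}{386} - \frac{1954}{1} = \left(-1\right) \left(- \frac{1}{59}\right) \frac{1}{386} - 1954 = \frac{1}{59} \cdot \frac{1}{386} - 1954 = \frac{1}{22774} - 1954 = - \frac{44500395}{22774}$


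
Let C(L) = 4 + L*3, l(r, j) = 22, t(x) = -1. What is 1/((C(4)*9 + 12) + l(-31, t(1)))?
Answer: 1/178 ≈ 0.0056180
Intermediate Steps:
C(L) = 4 + 3*L
1/((C(4)*9 + 12) + l(-31, t(1))) = 1/(((4 + 3*4)*9 + 12) + 22) = 1/(((4 + 12)*9 + 12) + 22) = 1/((16*9 + 12) + 22) = 1/((144 + 12) + 22) = 1/(156 + 22) = 1/178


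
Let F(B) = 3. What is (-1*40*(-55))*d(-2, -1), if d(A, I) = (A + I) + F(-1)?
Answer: 0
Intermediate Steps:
d(A, I) = 3 + A + I (d(A, I) = (A + I) + 3 = 3 + A + I)
(-1*40*(-55))*d(-2, -1) = (-1*40*(-55))*(3 - 2 - 1) = -40*(-55)*0 = 2200*0 = 0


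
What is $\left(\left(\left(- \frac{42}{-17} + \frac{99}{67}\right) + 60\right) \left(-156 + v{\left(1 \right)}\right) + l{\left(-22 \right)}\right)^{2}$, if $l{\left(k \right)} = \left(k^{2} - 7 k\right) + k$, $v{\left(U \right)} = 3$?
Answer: $\frac{377316576121}{4489} \approx 8.4054 \cdot 10^{7}$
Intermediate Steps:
$l{\left(k \right)} = k^{2} - 6 k$
$\left(\left(\left(- \frac{42}{-17} + \frac{99}{67}\right) + 60\right) \left(-156 + v{\left(1 \right)}\right) + l{\left(-22 \right)}\right)^{2} = \left(\left(\left(- \frac{42}{-17} + \frac{99}{67}\right) + 60\right) \left(-156 + 3\right) - 22 \left(-6 - 22\right)\right)^{2} = \left(\left(\left(\left(-42\right) \left(- \frac{1}{17}\right) + 99 \cdot \frac{1}{67}\right) + 60\right) \left(-153\right) - -616\right)^{2} = \left(\left(\left(\frac{42}{17} + \frac{99}{67}\right) + 60\right) \left(-153\right) + 616\right)^{2} = \left(\left(\frac{4497}{1139} + 60\right) \left(-153\right) + 616\right)^{2} = \left(\frac{72837}{1139} \left(-153\right) + 616\right)^{2} = \left(- \frac{655533}{67} + 616\right)^{2} = \left(- \frac{614261}{67}\right)^{2} = \frac{377316576121}{4489}$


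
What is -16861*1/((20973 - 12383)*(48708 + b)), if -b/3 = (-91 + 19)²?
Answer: -16861/284810040 ≈ -5.9201e-5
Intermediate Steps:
b = -15552 (b = -3*(-91 + 19)² = -3*(-72)² = -3*5184 = -15552)
-16861*1/((20973 - 12383)*(48708 + b)) = -16861*1/((20973 - 12383)*(48708 - 15552)) = -16861/(33156*8590) = -16861/284810040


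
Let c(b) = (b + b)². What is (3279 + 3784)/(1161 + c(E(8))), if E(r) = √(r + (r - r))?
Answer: 7063/1193 ≈ 5.9204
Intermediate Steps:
E(r) = √r (E(r) = √(r + 0) = √r)
c(b) = 4*b² (c(b) = (2*b)² = 4*b²)
(3279 + 3784)/(1161 + c(E(8))) = (3279 + 3784)/(1161 + 4*(√8)²) = 7063/(1161 + 4*(2*√2)²) = 7063/(1161 + 4*8) = 7063/(1161 + 32) = 7063/1193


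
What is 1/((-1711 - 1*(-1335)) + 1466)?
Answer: 1/1090 ≈ 0.00091743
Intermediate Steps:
1/((-1711 - 1*(-1335)) + 1466) = 1/((-1711 + 1335) + 1466) = 1/(-376 + 1466) = 1/1090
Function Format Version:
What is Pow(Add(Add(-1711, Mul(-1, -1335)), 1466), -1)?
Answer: Rational(1, 1090) ≈ 0.00091743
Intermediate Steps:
Pow(Add(Add(-1711, Mul(-1, -1335)), 1466), -1) = Pow(Add(Add(-1711, 1335), 1466), -1) = Pow(Add(-376, 1466), -1) = Pow(1090, -1) = Rational(1, 1090)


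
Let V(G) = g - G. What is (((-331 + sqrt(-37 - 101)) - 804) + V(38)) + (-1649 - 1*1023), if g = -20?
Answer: -3865 + I*sqrt(138) ≈ -3865.0 + 11.747*I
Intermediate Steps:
V(G) = -20 - G
(((-331 + sqrt(-37 - 101)) - 804) + V(38)) + (-1649 - 1*1023) = (((-331 + sqrt(-37 - 101)) - 804) + (-20 - 1*38)) + (-1649 - 1*1023) = (((-331 + sqrt(-138)) - 804) + (-20 - 38)) + (-1649 - 1023) = (((-331 + I*sqrt(138)) - 804) - 58) - 2672 = ((-1135 + I*sqrt(138)) - 58) - 2672 = (-1193 + I*sqrt(138)) - 2672 = -3865 + I*sqrt(138)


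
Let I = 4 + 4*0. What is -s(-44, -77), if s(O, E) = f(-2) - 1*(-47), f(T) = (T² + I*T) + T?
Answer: -41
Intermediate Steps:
I = 4 (I = 4 + 0 = 4)
f(T) = T² + 5*T (f(T) = (T² + 4*T) + T = T² + 5*T)
s(O, E) = 41 (s(O, E) = -2*(5 - 2) - 1*(-47) = -2*3 + 47 = -6 + 47 = 41)
-s(-44, -77) = -1*41 = -41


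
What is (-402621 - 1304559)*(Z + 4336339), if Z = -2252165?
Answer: -3558060169320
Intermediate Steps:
(-402621 - 1304559)*(Z + 4336339) = (-402621 - 1304559)*(-2252165 + 4336339) = -1707180*2084174 = -3558060169320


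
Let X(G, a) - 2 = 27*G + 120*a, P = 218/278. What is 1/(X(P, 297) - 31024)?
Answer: 139/644845 ≈ 0.00021556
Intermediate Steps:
P = 109/139 (P = 218*(1/278) = 109/139 ≈ 0.78417)
X(G, a) = 2 + 27*G + 120*a (X(G, a) = 2 + (27*G + 120*a) = 2 + 27*G + 120*a)
1/(X(P, 297) - 31024) = 1/((2 + 27*(109/139) + 120*297) - 31024) = 1/((2 + 2943/139 + 35640) - 31024) = 1/(4957181/139 - 31024) = 1/(644845/139) = 139/644845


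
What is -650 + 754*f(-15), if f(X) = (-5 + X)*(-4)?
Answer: 59670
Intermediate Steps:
f(X) = 20 - 4*X
-650 + 754*f(-15) = -650 + 754*(20 - 4*(-15)) = -650 + 754*(20 + 60) = -650 + 754*80 = -650 + 60320 = 59670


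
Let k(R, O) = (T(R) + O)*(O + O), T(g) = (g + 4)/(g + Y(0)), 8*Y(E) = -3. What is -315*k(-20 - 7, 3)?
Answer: -529830/73 ≈ -7257.9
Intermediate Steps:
Y(E) = -3/8 (Y(E) = (⅛)*(-3) = -3/8)
T(g) = (4 + g)/(-3/8 + g) (T(g) = (g + 4)/(g - 3/8) = (4 + g)/(-3/8 + g))
k(R, O) = 2*O*(O + 8*(4 + R)/(-3 + 8*R)) (k(R, O) = (8*(4 + R)/(-3 + 8*R) + O)*(O + O) = (O + 8*(4 + R)/(-3 + 8*R))*(2*O) = 2*O*(O + 8*(4 + R)/(-3 + 8*R)))
-315*k(-20 - 7, 3) = -630*3*(32 + 8*(-20 - 7) + 3*(-3 + 8*(-20 - 7)))/(-3 + 8*(-20 - 7)) = -630*3*(32 + 8*(-27) + 3*(-3 + 8*(-27)))/(-3 + 8*(-27)) = -630*3*(32 - 216 + 3*(-3 - 216))/(-3 - 216) = -630*3*(32 - 216 + 3*(-219))/(-219) = -630*3*(-1)*(32 - 216 - 657)/219 = -630*3*(-1)*(-841)/219 = -315*1682/73 = -529830/73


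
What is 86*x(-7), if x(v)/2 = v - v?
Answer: 0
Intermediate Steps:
x(v) = 0 (x(v) = 2*(v - v) = 2*0 = 0)
86*x(-7) = 86*0 = 0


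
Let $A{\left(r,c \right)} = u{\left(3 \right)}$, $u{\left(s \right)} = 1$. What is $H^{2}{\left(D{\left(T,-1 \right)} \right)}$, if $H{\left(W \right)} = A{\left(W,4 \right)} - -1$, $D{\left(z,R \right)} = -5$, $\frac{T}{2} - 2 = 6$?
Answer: $4$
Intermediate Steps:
$T = 16$ ($T = 4 + 2 \cdot 6 = 4 + 12 = 16$)
$A{\left(r,c \right)} = 1$
$H{\left(W \right)} = 2$ ($H{\left(W \right)} = 1 - -1 = 1 + 1 = 2$)
$H^{2}{\left(D{\left(T,-1 \right)} \right)} = 2^{2} = 4$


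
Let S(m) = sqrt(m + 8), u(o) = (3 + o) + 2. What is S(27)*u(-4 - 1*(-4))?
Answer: 5*sqrt(35) ≈ 29.580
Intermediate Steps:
u(o) = 5 + o
S(m) = sqrt(8 + m)
S(27)*u(-4 - 1*(-4)) = sqrt(8 + 27)*(5 + (-4 - 1*(-4))) = sqrt(35)*(5 + (-4 + 4)) = sqrt(35)*(5 + 0) = sqrt(35)*5 = 5*sqrt(35)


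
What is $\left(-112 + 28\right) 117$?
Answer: $-9828$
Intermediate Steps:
$\left(-112 + 28\right) 117 = \left(-84\right) 117 = -9828$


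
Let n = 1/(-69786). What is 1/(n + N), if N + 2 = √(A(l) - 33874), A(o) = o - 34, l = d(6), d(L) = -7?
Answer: -1391463054/23598348627667 - 4870085796*I*√33915/165188440393669 ≈ -5.8964e-5 - 0.0054294*I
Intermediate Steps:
l = -7
n = -1/69786 ≈ -1.4330e-5
A(o) = -34 + o
N = -2 + I*√33915 (N = -2 + √((-34 - 7) - 33874) = -2 + √(-41 - 33874) = -2 + √(-33915) = -2 + I*√33915 ≈ -2.0 + 184.16*I)
1/(n + N) = 1/(-1/69786 + (-2 + I*√33915)) = 1/(-139573/69786 + I*√33915)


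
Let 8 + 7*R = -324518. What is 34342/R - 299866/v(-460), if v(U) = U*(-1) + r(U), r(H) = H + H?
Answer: 24300933069/37320490 ≈ 651.14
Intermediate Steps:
R = -324526/7 (R = -8/7 + (⅐)*(-324518) = -8/7 - 324518/7 = -324526/7 ≈ -46361.)
r(H) = 2*H
v(U) = U (v(U) = U*(-1) + 2*U = -U + 2*U = U)
34342/R - 299866/v(-460) = 34342/(-324526/7) - 299866/(-460) = 34342*(-7/324526) - 299866*(-1/460) = -120197/162263 + 149933/230 = 24300933069/37320490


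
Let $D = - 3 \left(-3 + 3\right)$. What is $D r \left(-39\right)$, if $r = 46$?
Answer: $0$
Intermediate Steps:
$D = 0$ ($D = \left(-3\right) 0 = 0$)
$D r \left(-39\right) = 0 \cdot 46 \left(-39\right) = 0 \left(-39\right) = 0$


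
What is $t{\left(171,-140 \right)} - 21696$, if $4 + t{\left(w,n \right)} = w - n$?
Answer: $-21389$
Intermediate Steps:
$t{\left(w,n \right)} = -4 + w - n$ ($t{\left(w,n \right)} = -4 - \left(n - w\right) = -4 + w - n$)
$t{\left(171,-140 \right)} - 21696 = \left(-4 + 171 - -140\right) - 21696 = \left(-4 + 171 + 140\right) - 21696 = 307 - 21696 = -21389$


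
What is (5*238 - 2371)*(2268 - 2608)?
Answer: 401540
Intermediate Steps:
(5*238 - 2371)*(2268 - 2608) = (1190 - 2371)*(-340) = -1181*(-340) = 401540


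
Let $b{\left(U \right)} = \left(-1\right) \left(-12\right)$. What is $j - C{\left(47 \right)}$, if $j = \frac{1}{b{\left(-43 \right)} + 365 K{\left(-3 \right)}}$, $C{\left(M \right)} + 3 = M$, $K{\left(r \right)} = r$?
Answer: $- \frac{47653}{1083} \approx -44.001$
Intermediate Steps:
$b{\left(U \right)} = 12$
$C{\left(M \right)} = -3 + M$
$j = - \frac{1}{1083}$ ($j = \frac{1}{12 + 365 \left(-3\right)} = \frac{1}{12 - 1095} = \frac{1}{-1083} = - \frac{1}{1083} \approx -0.00092336$)
$j - C{\left(47 \right)} = - \frac{1}{1083} - \left(-3 + 47\right) = - \frac{1}{1083} - 44 = - \frac{47653}{1083}$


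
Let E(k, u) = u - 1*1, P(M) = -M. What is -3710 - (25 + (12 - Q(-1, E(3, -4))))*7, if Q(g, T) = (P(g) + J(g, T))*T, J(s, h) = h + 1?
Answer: -3864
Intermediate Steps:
J(s, h) = 1 + h
E(k, u) = -1 + u (E(k, u) = u - 1 = -1 + u)
Q(g, T) = T*(1 + T - g) (Q(g, T) = (-g + (1 + T))*T = (1 + T - g)*T = T*(1 + T - g))
-3710 - (25 + (12 - Q(-1, E(3, -4))))*7 = -3710 - (25 + (12 - (-1 - 4)*(1 + (-1 - 4) - 1*(-1))))*7 = -3710 - (25 + (12 - (-5)*(1 - 5 + 1)))*7 = -3710 - (25 + (12 - (-5)*(-3)))*7 = -3710 - (25 + (12 - 1*15))*7 = -3710 - (25 + (12 - 15))*7 = -3710 - (25 - 3)*7 = -3710 - 22*7 = -3710 - 1*154 = -3710 - 154 = -3864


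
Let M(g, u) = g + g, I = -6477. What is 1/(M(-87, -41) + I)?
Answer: -1/6651 ≈ -0.00015035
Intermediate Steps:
M(g, u) = 2*g
1/(M(-87, -41) + I) = 1/(2*(-87) - 6477) = 1/(-174 - 6477) = 1/(-6651) = -1/6651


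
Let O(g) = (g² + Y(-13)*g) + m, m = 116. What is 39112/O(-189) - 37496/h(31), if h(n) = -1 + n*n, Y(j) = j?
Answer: -87395269/2297640 ≈ -38.037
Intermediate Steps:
O(g) = 116 + g² - 13*g (O(g) = (g² - 13*g) + 116 = 116 + g² - 13*g)
h(n) = -1 + n²
39112/O(-189) - 37496/h(31) = 39112/(116 + (-189)² - 13*(-189)) - 37496/(-1 + 31²) = 39112/(116 + 35721 + 2457) - 37496/(-1 + 961) = 39112/38294 - 37496/960 = 39112*(1/38294) - 37496*1/960 = 19556/19147 - 4687/120 = -87395269/2297640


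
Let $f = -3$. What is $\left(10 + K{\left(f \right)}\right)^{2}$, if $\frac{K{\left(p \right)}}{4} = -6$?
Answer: $196$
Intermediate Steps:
$K{\left(p \right)} = -24$ ($K{\left(p \right)} = 4 \left(-6\right) = -24$)
$\left(10 + K{\left(f \right)}\right)^{2} = \left(10 - 24\right)^{2} = \left(-14\right)^{2} = 196$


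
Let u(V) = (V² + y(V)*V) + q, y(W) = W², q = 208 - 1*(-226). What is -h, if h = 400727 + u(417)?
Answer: -73086763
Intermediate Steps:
q = 434 (q = 208 + 226 = 434)
u(V) = 434 + V² + V³ (u(V) = (V² + V²*V) + 434 = (V² + V³) + 434 = 434 + V² + V³)
h = 73086763 (h = 400727 + (434 + 417² + 417³) = 400727 + (434 + 173889 + 72511713) = 400727 + 72686036 = 73086763)
-h = -1*73086763 = -73086763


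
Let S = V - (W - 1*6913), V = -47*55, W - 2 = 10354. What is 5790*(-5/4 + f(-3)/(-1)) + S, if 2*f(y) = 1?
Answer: -32321/2 ≈ -16161.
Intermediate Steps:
W = 10356 (W = 2 + 10354 = 10356)
f(y) = ½ (f(y) = (½)*1 = ½)
V = -2585
S = -6028 (S = -2585 - (10356 - 1*6913) = -2585 - (10356 - 6913) = -2585 - 1*3443 = -2585 - 3443 = -6028)
5790*(-5/4 + f(-3)/(-1)) + S = 5790*(-5/4 + (½)/(-1)) - 6028 = 5790*(-5*¼ + (½)*(-1)) - 6028 = 5790*(-5/4 - ½) - 6028 = 5790*(-7/4) - 6028 = -20265/2 - 6028 = -32321/2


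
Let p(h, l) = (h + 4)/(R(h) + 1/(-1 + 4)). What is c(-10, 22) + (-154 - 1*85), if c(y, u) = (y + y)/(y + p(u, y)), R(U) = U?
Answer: -35037/148 ≈ -236.74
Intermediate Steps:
p(h, l) = (4 + h)/(1/3 + h) (p(h, l) = (h + 4)/(h + 1/(-1 + 4)) = (4 + h)/(h + 1/3) = (4 + h)/(1/3 + h))
c(y, u) = 2*y/(y + 3*(4 + u)/(1 + 3*u)) (c(y, u) = (y + y)/(y + 3*(4 + u)/(1 + 3*u)) = (2*y)/(y + 3*(4 + u)/(1 + 3*u)) = 2*y/(y + 3*(4 + u)/(1 + 3*u)))
c(-10, 22) + (-154 - 1*85) = 2*(-10)*(1 + 3*22)/(12 + 3*22 - 10*(1 + 3*22)) + (-154 - 1*85) = 2*(-10)*(1 + 66)/(12 + 66 - 10*(1 + 66)) + (-154 - 85) = 2*(-10)*67/(12 + 66 - 10*67) - 239 = 2*(-10)*67/(12 + 66 - 670) - 239 = 2*(-10)*67/(-592) - 239 = 2*(-10)*(-1/592)*67 - 239 = 335/148 - 239 = -35037/148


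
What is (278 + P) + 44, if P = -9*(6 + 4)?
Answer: 232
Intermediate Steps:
P = -90 (P = -9*10 = -90)
(278 + P) + 44 = (278 - 90) + 44 = 188 + 44 = 232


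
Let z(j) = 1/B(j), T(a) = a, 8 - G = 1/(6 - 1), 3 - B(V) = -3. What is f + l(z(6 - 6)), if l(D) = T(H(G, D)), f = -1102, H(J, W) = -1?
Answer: -1103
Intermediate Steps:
B(V) = 6 (B(V) = 3 - 1*(-3) = 3 + 3 = 6)
G = 39/5 (G = 8 - 1/(6 - 1) = 8 - 1/5 = 39/5 ≈ 7.8000)
z(j) = 1/6
l(D) = -1
f + l(z(6 - 6)) = -1102 - 1 = -1103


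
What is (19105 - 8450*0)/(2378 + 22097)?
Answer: 3821/4895 ≈ 0.78059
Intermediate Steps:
(19105 - 8450*0)/(2378 + 22097) = (19105 + 0)/24475 = 19105*(1/24475) = 3821/4895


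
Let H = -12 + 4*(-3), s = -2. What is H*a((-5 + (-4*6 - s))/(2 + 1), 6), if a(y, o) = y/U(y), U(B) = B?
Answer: -24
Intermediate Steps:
a(y, o) = 1 (a(y, o) = y/y = 1)
H = -24 (H = -12 - 12 = -24)
H*a((-5 + (-4*6 - s))/(2 + 1), 6) = -24*1 = -24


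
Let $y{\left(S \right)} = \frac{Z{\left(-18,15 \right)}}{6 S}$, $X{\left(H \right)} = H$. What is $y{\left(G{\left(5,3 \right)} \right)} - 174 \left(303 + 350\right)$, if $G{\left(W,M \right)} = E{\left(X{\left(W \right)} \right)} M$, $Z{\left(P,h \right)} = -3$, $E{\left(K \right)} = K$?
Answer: $- \frac{3408661}{30} \approx -1.1362 \cdot 10^{5}$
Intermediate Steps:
$G{\left(W,M \right)} = M W$ ($G{\left(W,M \right)} = W M = M W$)
$y{\left(S \right)} = - \frac{1}{2 S}$ ($y{\left(S \right)} = - \frac{3}{6 S} = - 3 \frac{1}{6 S} = - \frac{1}{2 S}$)
$y{\left(G{\left(5,3 \right)} \right)} - 174 \left(303 + 350\right) = - \frac{1}{2 \cdot 3 \cdot 5} - 174 \left(303 + 350\right) = - \frac{1}{2 \cdot 15} - 113622 = \left(- \frac{1}{2}\right) \frac{1}{15} - 113622 = - \frac{1}{30} - 113622 = - \frac{3408661}{30}$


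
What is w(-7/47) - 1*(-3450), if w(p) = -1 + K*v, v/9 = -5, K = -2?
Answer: 3539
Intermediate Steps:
v = -45 (v = 9*(-5) = -45)
w(p) = 89 (w(p) = -1 - 2*(-45) = -1 + 90 = 89)
w(-7/47) - 1*(-3450) = 89 - 1*(-3450) = 89 + 3450 = 3539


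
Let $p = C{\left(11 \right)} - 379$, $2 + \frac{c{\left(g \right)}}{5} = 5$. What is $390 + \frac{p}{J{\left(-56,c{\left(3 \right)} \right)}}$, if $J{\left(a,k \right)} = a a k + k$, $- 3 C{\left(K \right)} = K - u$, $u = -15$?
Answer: $\frac{55053187}{141165} \approx 389.99$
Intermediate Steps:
$c{\left(g \right)} = 15$ ($c{\left(g \right)} = -10 + 5 \cdot 5 = -10 + 25 = 15$)
$C{\left(K \right)} = -5 - \frac{K}{3}$ ($C{\left(K \right)} = - \frac{K - -15}{3} = - \frac{K + 15}{3} = - \frac{15 + K}{3} = -5 - \frac{K}{3}$)
$J{\left(a,k \right)} = k + k a^{2}$ ($J{\left(a,k \right)} = a^{2} k + k = k a^{2} + k = k + k a^{2}$)
$p = - \frac{1163}{3}$ ($p = \left(-5 - \frac{11}{3}\right) - 379 = - \frac{26}{3} - 379 = - \frac{1163}{3} \approx -387.67$)
$390 + \frac{p}{J{\left(-56,c{\left(3 \right)} \right)}} = 390 - \frac{1163}{3 \cdot 15 \left(1 + \left(-56\right)^{2}\right)} = 390 - \frac{1163}{3 \cdot 15 \left(1 + 3136\right)} = 390 - \frac{1163}{3 \cdot 15 \cdot 3137} = 390 - \frac{1163}{3 \cdot 47055} = 390 - \frac{1163}{141165} = \frac{55053187}{141165}$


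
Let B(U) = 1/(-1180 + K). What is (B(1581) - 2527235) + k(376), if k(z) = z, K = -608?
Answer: -4518023893/1788 ≈ -2.5269e+6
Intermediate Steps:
B(U) = -1/1788 (B(U) = 1/(-1180 - 608) = 1/(-1788) = -1/1788)
(B(1581) - 2527235) + k(376) = (-1/1788 - 2527235) + 376 = -4518696181/1788 + 376 = -4518023893/1788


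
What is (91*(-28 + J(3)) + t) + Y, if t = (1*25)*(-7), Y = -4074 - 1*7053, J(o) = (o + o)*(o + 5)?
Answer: -9482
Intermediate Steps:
J(o) = 2*o*(5 + o) (J(o) = (2*o)*(5 + o) = 2*o*(5 + o))
Y = -11127 (Y = -4074 - 7053 = -11127)
t = -175 (t = 25*(-7) = -175)
(91*(-28 + J(3)) + t) + Y = (91*(-28 + 2*3*(5 + 3)) - 175) - 11127 = (91*(-28 + 2*3*8) - 175) - 11127 = (91*(-28 + 48) - 175) - 11127 = (91*20 - 175) - 11127 = (1820 - 175) - 11127 = 1645 - 11127 = -9482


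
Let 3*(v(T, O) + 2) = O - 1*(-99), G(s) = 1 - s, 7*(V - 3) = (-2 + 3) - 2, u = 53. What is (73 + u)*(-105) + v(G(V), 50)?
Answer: -39547/3 ≈ -13182.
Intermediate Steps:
V = 20/7 (V = 3 + ((-2 + 3) - 2)/7 = 3 + (1 - 2)/7 = 3 + (1/7)*(-1) = 3 - 1/7 = 20/7 ≈ 2.8571)
v(T, O) = 31 + O/3 (v(T, O) = -2 + (O - 1*(-99))/3 = -2 + (O + 99)/3 = -2 + (99 + O)/3 = -2 + (33 + O/3) = 31 + O/3)
(73 + u)*(-105) + v(G(V), 50) = (73 + 53)*(-105) + (31 + (1/3)*50) = 126*(-105) + (31 + 50/3) = -13230 + 143/3 = -39547/3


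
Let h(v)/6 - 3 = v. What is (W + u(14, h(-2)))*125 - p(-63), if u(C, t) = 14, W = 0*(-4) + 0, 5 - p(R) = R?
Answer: 1682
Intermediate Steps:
p(R) = 5 - R
W = 0 (W = 0 + 0 = 0)
h(v) = 18 + 6*v
(W + u(14, h(-2)))*125 - p(-63) = (0 + 14)*125 - (5 - 1*(-63)) = 14*125 - (5 + 63) = 1750 - 1*68 = 1750 - 68 = 1682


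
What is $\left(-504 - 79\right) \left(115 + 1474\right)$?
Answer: $-926387$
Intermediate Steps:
$\left(-504 - 79\right) \left(115 + 1474\right) = \left(-504 - 79\right) 1589 = \left(-583\right) 1589 = -926387$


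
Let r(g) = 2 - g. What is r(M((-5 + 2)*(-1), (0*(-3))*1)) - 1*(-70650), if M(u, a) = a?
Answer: 70652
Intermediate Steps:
r(M((-5 + 2)*(-1), (0*(-3))*1)) - 1*(-70650) = (2 - 0*(-3)) - 1*(-70650) = (2 - 0) + 70650 = (2 - 1*0) + 70650 = (2 + 0) + 70650 = 2 + 70650 = 70652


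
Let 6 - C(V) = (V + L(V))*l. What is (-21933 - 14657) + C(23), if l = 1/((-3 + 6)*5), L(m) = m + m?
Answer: -182943/5 ≈ -36589.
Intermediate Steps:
L(m) = 2*m
l = 1/15 (l = 1/(3*5) = 1/15 ≈ 0.066667)
C(V) = 6 - V/5 (C(V) = 6 - (V + 2*V)/15 = 6 - 3*V/15 = 6 - V/5)
(-21933 - 14657) + C(23) = (-21933 - 14657) + (6 - ⅕*23) = -36590 + (6 - 23/5) = -36590 + 7/5 = -182943/5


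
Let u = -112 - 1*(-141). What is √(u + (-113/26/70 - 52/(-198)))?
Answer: √26333071765/30030 ≈ 5.4038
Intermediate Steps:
u = 29 (u = -112 + 141 = 29)
√(u + (-113/26/70 - 52/(-198))) = √(29 + (-113/26/70 - 52/(-198))) = √(29 + (-113*1/26*(1/70) - 52*(-1/198))) = √(29 + (-113/26*1/70 + 26/99)) = √(29 + (-113/1820 + 26/99)) = √(29 + 36133/180180) = √(5261353/180180) = √26333071765/30030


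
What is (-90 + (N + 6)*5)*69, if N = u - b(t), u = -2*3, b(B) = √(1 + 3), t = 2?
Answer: -6900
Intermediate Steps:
b(B) = 2 (b(B) = √4 = 2)
u = -6
N = -8 (N = -6 - 1*2 = -6 - 2 = -8)
(-90 + (N + 6)*5)*69 = (-90 + (-8 + 6)*5)*69 = (-90 - 2*5)*69 = (-90 - 10)*69 = -100*69 = -6900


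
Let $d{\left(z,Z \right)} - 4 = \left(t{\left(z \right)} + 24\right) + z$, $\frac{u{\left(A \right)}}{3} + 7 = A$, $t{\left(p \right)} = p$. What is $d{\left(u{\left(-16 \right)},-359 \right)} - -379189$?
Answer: $379079$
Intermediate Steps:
$u{\left(A \right)} = -21 + 3 A$
$d{\left(z,Z \right)} = 28 + 2 z$ ($d{\left(z,Z \right)} = 4 + \left(\left(z + 24\right) + z\right) = 4 + \left(\left(24 + z\right) + z\right) = 4 + \left(24 + 2 z\right) = 28 + 2 z$)
$d{\left(u{\left(-16 \right)},-359 \right)} - -379189 = \left(28 + 2 \left(-21 + 3 \left(-16\right)\right)\right) - -379189 = \left(28 + 2 \left(-21 - 48\right)\right) + 379189 = \left(28 + 2 \left(-69\right)\right) + 379189 = \left(28 - 138\right) + 379189 = -110 + 379189 = 379079$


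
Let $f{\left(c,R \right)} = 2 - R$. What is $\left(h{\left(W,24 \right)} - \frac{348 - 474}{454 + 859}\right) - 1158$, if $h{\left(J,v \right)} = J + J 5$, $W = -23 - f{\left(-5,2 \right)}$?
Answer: $- \frac{1701522}{1313} \approx -1295.9$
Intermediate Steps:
$W = -23$ ($W = -23 - \left(2 - 2\right) = -23 - 0 = -23 + 0 = -23$)
$h{\left(J,v \right)} = 6 J$ ($h{\left(J,v \right)} = J + 5 J = 6 J$)
$\left(h{\left(W,24 \right)} - \frac{348 - 474}{454 + 859}\right) - 1158 = \left(6 \left(-23\right) - \frac{348 - 474}{454 + 859}\right) - 1158 = \left(-138 - - \frac{126}{1313}\right) - 1158 = \left(-138 + \frac{126}{1313}\right) - 1158 = - \frac{181068}{1313} - 1158 = - \frac{1701522}{1313}$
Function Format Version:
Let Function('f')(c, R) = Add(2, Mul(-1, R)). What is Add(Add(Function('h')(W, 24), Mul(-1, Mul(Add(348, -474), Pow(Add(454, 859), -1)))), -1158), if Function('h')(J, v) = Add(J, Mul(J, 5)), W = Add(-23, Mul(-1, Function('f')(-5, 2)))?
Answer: Rational(-1701522, 1313) ≈ -1295.9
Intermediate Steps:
W = -23 (W = Add(-23, Mul(-1, Add(2, Mul(-1, 2)))) = Add(-23, Mul(-1, Add(2, -2))) = Add(-23, Mul(-1, 0)) = Add(-23, 0) = -23)
Function('h')(J, v) = Mul(6, J) (Function('h')(J, v) = Add(J, Mul(5, J)) = Mul(6, J))
Add(Add(Function('h')(W, 24), Mul(-1, Mul(Add(348, -474), Pow(Add(454, 859), -1)))), -1158) = Add(Add(Mul(6, -23), Mul(-1, Mul(Add(348, -474), Pow(Add(454, 859), -1)))), -1158) = Add(Add(-138, Mul(-1, Mul(-126, Pow(1313, -1)))), -1158) = Add(Add(-138, Mul(-1, Mul(-126, Rational(1, 1313)))), -1158) = Add(Add(-138, Mul(-1, Rational(-126, 1313))), -1158) = Add(Add(-138, Rational(126, 1313)), -1158) = Add(Rational(-181068, 1313), -1158) = Rational(-1701522, 1313)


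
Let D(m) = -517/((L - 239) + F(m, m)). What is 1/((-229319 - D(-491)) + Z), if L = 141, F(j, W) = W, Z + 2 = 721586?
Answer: 589/289943568 ≈ 2.0314e-6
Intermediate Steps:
Z = 721584 (Z = -2 + 721586 = 721584)
D(m) = -517/(-98 + m) (D(m) = -517/((141 - 239) + m) = -517/(-98 + m))
1/((-229319 - D(-491)) + Z) = 1/((-229319 - (-517)/(-98 - 491)) + 721584) = 1/((-229319 - (-517)/(-589)) + 721584) = 1/((-229319 - (-517)*(-1)/589) + 721584) = 1/((-229319 - 1*517/589) + 721584) = 1/((-229319 - 517/589) + 721584) = 1/(-135069408/589 + 721584) = 1/(289943568/589) = 589/289943568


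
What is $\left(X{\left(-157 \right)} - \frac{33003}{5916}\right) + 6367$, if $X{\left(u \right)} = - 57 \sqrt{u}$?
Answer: $\frac{12544723}{1972} - 57 i \sqrt{157} \approx 6361.4 - 714.21 i$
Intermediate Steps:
$\left(X{\left(-157 \right)} - \frac{33003}{5916}\right) + 6367 = \left(- 57 \sqrt{-157} - \frac{33003}{5916}\right) + 6367 = \left(- 57 i \sqrt{157} - \frac{11001}{1972}\right) + 6367 = \left(- \frac{11001}{1972} - 57 i \sqrt{157}\right) + 6367 = \frac{12544723}{1972} - 57 i \sqrt{157}$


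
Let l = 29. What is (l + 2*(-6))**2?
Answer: 289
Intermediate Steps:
(l + 2*(-6))**2 = (29 + 2*(-6))**2 = (29 - 12)**2 = 17**2 = 289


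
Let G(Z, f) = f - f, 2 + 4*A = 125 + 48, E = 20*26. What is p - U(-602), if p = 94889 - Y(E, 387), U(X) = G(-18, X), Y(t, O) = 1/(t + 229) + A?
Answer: 284159361/2996 ≈ 94846.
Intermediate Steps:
E = 520
A = 171/4 (A = -1/2 + (125 + 48)/4 = -1/2 + (1/4)*173 = -1/2 + 173/4 = 171/4 ≈ 42.750)
Y(t, O) = 171/4 + 1/(229 + t) (Y(t, O) = 1/(t + 229) + 171/4 = 1/(229 + t) + 171/4 = 171/4 + 1/(229 + t))
G(Z, f) = 0
U(X) = 0
p = 284159361/2996 (p = 94889 - (39163 + 171*520)/(4*(229 + 520)) = 94889 - (39163 + 88920)/(4*749) = 94889 - 128083/(4*749) = 94889 - 1*128083/2996 = 94889 - 128083/2996 = 284159361/2996 ≈ 94846.)
p - U(-602) = 284159361/2996 - 1*0 = 284159361/2996 + 0 = 284159361/2996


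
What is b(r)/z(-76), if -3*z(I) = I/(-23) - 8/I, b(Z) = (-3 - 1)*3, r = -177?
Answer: 7866/745 ≈ 10.558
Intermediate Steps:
b(Z) = -12 (b(Z) = -4*3 = -12)
z(I) = I/69 + 8/(3*I) (z(I) = -(I/(-23) - 8/I)/3 = -(I*(-1/23) - 8/I)/3 = -(-I/23 - 8/I)/3 = -(-8/I - I/23)/3 = I/69 + 8/(3*I))
b(r)/z(-76) = -12*(-5244/(184 + (-76)**2)) = -12*(-5244/(184 + 5776)) = -12/((1/69)*(-1/76)*5960) = -12/(-1490/1311) = -12*(-1311/1490) = 7866/745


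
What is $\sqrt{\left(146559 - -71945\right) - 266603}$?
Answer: $i \sqrt{48099} \approx 219.31 i$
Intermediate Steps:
$\sqrt{\left(146559 - -71945\right) - 266603} = \sqrt{\left(146559 + 71945\right) - 266603} = \sqrt{218504 - 266603} = \sqrt{-48099} = i \sqrt{48099}$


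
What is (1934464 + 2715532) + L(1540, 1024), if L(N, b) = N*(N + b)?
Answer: 8598556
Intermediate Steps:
(1934464 + 2715532) + L(1540, 1024) = (1934464 + 2715532) + 1540*(1540 + 1024) = 4649996 + 1540*2564 = 4649996 + 3948560 = 8598556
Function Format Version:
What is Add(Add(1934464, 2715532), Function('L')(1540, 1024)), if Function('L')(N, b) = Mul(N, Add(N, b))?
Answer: 8598556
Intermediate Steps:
Add(Add(1934464, 2715532), Function('L')(1540, 1024)) = Add(Add(1934464, 2715532), Mul(1540, Add(1540, 1024))) = Add(4649996, Mul(1540, 2564)) = Add(4649996, 3948560) = 8598556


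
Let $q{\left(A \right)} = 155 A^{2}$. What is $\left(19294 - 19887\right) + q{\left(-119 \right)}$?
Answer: $2194362$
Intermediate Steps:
$\left(19294 - 19887\right) + q{\left(-119 \right)} = \left(19294 - 19887\right) + 155 \left(-119\right)^{2} = -593 + 155 \cdot 14161 = -593 + 2194955 = 2194362$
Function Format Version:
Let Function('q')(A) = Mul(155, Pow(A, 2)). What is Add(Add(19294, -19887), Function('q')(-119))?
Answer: 2194362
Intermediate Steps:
Add(Add(19294, -19887), Function('q')(-119)) = Add(Add(19294, -19887), Mul(155, Pow(-119, 2))) = Add(-593, Mul(155, 14161)) = Add(-593, 2194955) = 2194362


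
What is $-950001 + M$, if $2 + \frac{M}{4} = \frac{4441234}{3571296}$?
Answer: $- \frac{424093197091}{446412} \approx -9.5 \cdot 10^{5}$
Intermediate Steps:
$M = - \frac{1350679}{446412}$ ($M = -8 + 4 \cdot \frac{4441234}{3571296} = -8 + 4 \cdot 4441234 \cdot \frac{1}{3571296} = -8 + 4 \cdot \frac{2220617}{1785648} = -8 + \frac{2220617}{446412} = - \frac{1350679}{446412} \approx -3.0256$)
$-950001 + M = -950001 - \frac{1350679}{446412} = - \frac{424093197091}{446412}$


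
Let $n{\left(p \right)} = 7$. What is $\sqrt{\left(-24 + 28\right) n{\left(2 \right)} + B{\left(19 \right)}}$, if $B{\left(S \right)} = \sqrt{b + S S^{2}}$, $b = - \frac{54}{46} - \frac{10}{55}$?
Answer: $\frac{\sqrt{1792252 + 1518 \sqrt{12193082}}}{253} \approx 10.527$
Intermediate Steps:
$b = - \frac{343}{253}$ ($b = \left(-54\right) \frac{1}{46} - \frac{2}{11} = - \frac{27}{23} - \frac{2}{11} = - \frac{343}{253} \approx -1.3557$)
$B{\left(S \right)} = \sqrt{- \frac{343}{253} + S^{3}}$ ($B{\left(S \right)} = \sqrt{- \frac{343}{253} + S S^{2}} = \sqrt{- \frac{343}{253} + S^{3}}$)
$\sqrt{\left(-24 + 28\right) n{\left(2 \right)} + B{\left(19 \right)}} = \sqrt{\left(-24 + 28\right) 7 + \frac{\sqrt{-86779 + 64009 \cdot 19^{3}}}{253}} = \sqrt{4 \cdot 7 + \frac{\sqrt{-86779 + 64009 \cdot 6859}}{253}} = \sqrt{28 + \frac{\sqrt{-86779 + 439037731}}{253}} = \sqrt{28 + \frac{\sqrt{438950952}}{253}} = \sqrt{28 + \frac{6 \sqrt{12193082}}{253}}$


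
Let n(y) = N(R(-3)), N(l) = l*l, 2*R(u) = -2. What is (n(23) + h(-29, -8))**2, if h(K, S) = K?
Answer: 784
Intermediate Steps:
R(u) = -1 (R(u) = (1/2)*(-2) = -1)
N(l) = l**2
n(y) = 1 (n(y) = (-1)**2 = 1)
(n(23) + h(-29, -8))**2 = (1 - 29)**2 = (-28)**2 = 784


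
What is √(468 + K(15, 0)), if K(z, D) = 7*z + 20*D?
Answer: √573 ≈ 23.937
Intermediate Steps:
√(468 + K(15, 0)) = √(468 + (7*15 + 20*0)) = √(468 + (105 + 0)) = √(468 + 105) = √573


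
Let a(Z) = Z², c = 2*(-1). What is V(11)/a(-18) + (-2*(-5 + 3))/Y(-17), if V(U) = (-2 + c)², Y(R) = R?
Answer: -256/1377 ≈ -0.18591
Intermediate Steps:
c = -2
V(U) = 16 (V(U) = (-2 - 2)² = (-4)² = 16)
V(11)/a(-18) + (-2*(-5 + 3))/Y(-17) = 16/((-18)²) - 2*(-5 + 3)/(-17) = 16/324 - 2*(-2)*(-1/17) = 16*(1/324) + 4*(-1/17) = 4/81 - 4/17 = -256/1377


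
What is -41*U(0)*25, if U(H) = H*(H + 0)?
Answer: 0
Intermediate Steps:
U(H) = H² (U(H) = H*H = H²)
-41*U(0)*25 = -41*0²*25 = -41*0*25 = 0*25 = 0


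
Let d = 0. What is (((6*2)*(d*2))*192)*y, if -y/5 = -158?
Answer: 0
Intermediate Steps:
y = 790 (y = -5*(-158) = 790)
(((6*2)*(d*2))*192)*y = (((6*2)*(0*2))*192)*790 = ((12*0)*192)*790 = (0*192)*790 = 0*790 = 0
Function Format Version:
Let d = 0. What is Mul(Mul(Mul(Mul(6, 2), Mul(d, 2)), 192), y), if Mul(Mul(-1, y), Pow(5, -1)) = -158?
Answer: 0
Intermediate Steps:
y = 790 (y = Mul(-5, -158) = 790)
Mul(Mul(Mul(Mul(6, 2), Mul(d, 2)), 192), y) = Mul(Mul(Mul(Mul(6, 2), Mul(0, 2)), 192), 790) = Mul(Mul(Mul(12, 0), 192), 790) = Mul(Mul(0, 192), 790) = Mul(0, 790) = 0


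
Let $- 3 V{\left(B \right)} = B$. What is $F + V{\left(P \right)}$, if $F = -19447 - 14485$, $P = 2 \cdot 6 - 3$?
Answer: $-33935$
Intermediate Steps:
$P = 9$ ($P = 12 - 3 = 9$)
$V{\left(B \right)} = - \frac{B}{3}$
$F = -33932$
$F + V{\left(P \right)} = -33932 - 3 = -33935$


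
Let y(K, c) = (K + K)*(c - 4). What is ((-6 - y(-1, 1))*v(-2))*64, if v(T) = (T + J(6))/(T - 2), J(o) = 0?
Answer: -384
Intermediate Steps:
y(K, c) = 2*K*(-4 + c) (y(K, c) = (2*K)*(-4 + c) = 2*K*(-4 + c))
v(T) = T/(-2 + T) (v(T) = (T + 0)/(T - 2) = T/(-2 + T))
((-6 - y(-1, 1))*v(-2))*64 = ((-6 - 2*(-1)*(-4 + 1))*(-2/(-2 - 2)))*64 = ((-6 - 2*(-1)*(-3))*(-2/(-4)))*64 = ((-6 - 1*6)*(-2*(-¼)))*64 = ((-6 - 6)*(½))*64 = -12*½*64 = -6*64 = -384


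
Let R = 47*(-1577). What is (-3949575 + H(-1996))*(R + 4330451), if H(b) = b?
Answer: -16819198097572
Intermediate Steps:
R = -74119
(-3949575 + H(-1996))*(R + 4330451) = (-3949575 - 1996)*(-74119 + 4330451) = -3951571*4256332 = -16819198097572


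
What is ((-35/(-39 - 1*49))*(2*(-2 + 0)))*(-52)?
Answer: 910/11 ≈ 82.727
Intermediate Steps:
((-35/(-39 - 1*49))*(2*(-2 + 0)))*(-52) = ((-35/(-39 - 49))*(2*(-2)))*(-52) = (-35/(-88)*(-4))*(-52) = (-35*(-1/88)*(-4))*(-52) = ((35/88)*(-4))*(-52) = -35/22*(-52) = 910/11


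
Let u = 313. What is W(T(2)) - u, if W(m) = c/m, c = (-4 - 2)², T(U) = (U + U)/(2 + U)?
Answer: -277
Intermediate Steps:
T(U) = 2*U/(2 + U) (T(U) = (2*U)/(2 + U) = 2*U/(2 + U))
c = 36 (c = (-6)² = 36)
W(m) = 36/m
W(T(2)) - u = 36/((2*2/(2 + 2))) - 1*313 = 36/((2*2/4)) - 313 = 36/((2*2*(¼))) - 313 = 36/1 - 313 = 36*1 - 313 = 36 - 313 = -277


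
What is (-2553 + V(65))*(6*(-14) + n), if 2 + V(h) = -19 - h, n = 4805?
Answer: -12458719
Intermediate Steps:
V(h) = -21 - h (V(h) = -2 + (-19 - h) = -21 - h)
(-2553 + V(65))*(6*(-14) + n) = (-2553 + (-21 - 1*65))*(6*(-14) + 4805) = (-2553 + (-21 - 65))*(-84 + 4805) = (-2553 - 86)*4721 = -2639*4721 = -12458719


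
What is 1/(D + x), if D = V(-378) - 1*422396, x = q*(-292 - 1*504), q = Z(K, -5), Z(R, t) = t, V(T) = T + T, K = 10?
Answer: -1/419172 ≈ -2.3857e-6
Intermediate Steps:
V(T) = 2*T
q = -5
x = 3980 (x = -5*(-292 - 1*504) = -5*(-292 - 504) = -5*(-796) = 3980)
D = -423152 (D = 2*(-378) - 1*422396 = -756 - 422396 = -423152)
1/(D + x) = 1/(-423152 + 3980) = 1/(-419172) = -1/419172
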